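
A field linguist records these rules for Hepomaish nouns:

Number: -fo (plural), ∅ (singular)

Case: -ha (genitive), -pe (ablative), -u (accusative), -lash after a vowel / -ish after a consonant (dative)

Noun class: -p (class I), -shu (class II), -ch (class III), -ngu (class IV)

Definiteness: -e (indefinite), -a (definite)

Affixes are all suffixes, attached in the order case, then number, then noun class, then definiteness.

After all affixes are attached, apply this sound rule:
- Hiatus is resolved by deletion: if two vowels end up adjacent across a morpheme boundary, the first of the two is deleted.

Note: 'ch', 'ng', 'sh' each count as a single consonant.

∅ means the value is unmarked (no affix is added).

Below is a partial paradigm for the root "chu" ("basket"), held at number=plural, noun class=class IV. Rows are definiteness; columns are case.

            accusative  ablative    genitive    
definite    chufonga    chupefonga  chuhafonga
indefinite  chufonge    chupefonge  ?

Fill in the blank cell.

chuhafonge

Attach case genitive -ha → chuha.
Attach number plural -fo → chuhafo.
Attach noun class class IV -ngu → chuhafongu.
Attach definiteness indefinite -e → chuhafongue.
Apply vowel deletion: chuhafongue → chuhafonge.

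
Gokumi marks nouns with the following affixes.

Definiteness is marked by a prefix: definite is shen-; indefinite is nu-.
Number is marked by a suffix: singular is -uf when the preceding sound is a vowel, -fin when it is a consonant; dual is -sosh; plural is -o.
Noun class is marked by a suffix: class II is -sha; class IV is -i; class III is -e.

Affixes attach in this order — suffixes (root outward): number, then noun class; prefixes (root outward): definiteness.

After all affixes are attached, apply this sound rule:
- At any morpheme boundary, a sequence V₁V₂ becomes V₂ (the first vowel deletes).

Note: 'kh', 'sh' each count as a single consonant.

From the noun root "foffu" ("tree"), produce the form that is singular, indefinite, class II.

nufoffufsha

Attach number singular -uf (after vowel 'u') → foffuuf.
Attach noun class class II -sha → foffuufsha.
Attach definiteness indefinite nu- → nufoffuufsha.
Apply vowel deletion: nufoffuufsha → nufoffufsha.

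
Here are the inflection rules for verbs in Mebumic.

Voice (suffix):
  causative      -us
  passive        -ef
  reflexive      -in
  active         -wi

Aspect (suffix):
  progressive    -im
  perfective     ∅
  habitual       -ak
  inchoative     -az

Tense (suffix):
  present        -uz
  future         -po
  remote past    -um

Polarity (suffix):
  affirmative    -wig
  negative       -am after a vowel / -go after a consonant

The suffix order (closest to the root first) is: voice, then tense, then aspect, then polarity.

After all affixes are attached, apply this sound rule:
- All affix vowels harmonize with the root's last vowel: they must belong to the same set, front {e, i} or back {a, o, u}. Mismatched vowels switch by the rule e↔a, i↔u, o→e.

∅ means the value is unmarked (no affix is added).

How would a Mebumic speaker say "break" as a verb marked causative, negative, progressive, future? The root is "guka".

Attach voice causative -us → gukaus.
Attach tense future -po → gukauspo.
Attach aspect progressive -im → gukauspoim.
Attach polarity negative -go (after consonant 'm') → gukauspoimgo.
Apply vowel harmony: gukauspoimgo → gukauspoumgo.

gukauspoumgo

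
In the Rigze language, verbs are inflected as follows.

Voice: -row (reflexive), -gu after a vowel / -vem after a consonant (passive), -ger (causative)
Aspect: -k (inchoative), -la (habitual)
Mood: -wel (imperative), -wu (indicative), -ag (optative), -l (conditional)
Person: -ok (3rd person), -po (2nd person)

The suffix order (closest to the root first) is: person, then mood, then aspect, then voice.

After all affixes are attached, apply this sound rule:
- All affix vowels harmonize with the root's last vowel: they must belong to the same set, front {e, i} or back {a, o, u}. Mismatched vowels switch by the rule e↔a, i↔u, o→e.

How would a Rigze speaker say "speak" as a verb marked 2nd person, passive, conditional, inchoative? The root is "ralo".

ralopolkvam

Attach person 2nd person -po → ralopo.
Attach mood conditional -l → ralopol.
Attach aspect inchoative -k → ralopolk.
Attach voice passive -vem (after consonant 'k') → ralopolkvem.
Apply vowel harmony: ralopolkvem → ralopolkvam.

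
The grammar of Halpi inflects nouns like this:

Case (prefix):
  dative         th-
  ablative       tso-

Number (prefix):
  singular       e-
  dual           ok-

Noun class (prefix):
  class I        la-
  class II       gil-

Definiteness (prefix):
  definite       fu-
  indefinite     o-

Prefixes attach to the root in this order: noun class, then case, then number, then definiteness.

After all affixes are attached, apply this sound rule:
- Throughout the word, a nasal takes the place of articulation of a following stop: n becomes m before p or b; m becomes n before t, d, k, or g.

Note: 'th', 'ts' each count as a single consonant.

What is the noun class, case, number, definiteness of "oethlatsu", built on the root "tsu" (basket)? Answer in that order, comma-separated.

class I, dative, singular, indefinite

Segment: o-e-th-la-tsu.
noun class: la- → class I.
case: th- → dative.
number: e- → singular.
definiteness: o- → indefinite.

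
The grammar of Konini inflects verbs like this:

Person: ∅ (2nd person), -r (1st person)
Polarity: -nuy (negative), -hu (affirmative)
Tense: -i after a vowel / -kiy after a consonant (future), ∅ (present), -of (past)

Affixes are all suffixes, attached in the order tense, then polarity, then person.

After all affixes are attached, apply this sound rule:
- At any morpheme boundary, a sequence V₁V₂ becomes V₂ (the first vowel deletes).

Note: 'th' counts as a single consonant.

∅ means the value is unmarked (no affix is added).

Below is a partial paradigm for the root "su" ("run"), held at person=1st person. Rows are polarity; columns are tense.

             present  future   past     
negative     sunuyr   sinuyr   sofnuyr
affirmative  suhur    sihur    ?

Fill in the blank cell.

Attach tense past -of → suof.
Attach polarity affirmative -hu → suofhu.
Attach person 1st person -r → suofhur.
Apply vowel deletion: suofhur → sofhur.

sofhur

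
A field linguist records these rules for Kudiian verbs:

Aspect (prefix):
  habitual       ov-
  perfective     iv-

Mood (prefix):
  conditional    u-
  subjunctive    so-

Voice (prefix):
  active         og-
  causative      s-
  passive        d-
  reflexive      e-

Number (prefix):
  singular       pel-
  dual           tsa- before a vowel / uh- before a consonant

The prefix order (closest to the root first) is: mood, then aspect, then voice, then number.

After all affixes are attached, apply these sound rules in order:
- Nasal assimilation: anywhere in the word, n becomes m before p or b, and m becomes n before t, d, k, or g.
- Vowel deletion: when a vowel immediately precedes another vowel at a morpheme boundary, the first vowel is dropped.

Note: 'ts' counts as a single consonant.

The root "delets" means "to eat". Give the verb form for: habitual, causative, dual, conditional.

Attach mood conditional u- → udelets.
Attach aspect habitual ov- → ovudelets.
Attach voice causative s- → sovudelets.
Attach number dual uh- (before consonant 's') → uhsovudelets.
Nasal assimilation: no change.
Vowel deletion: no change.

uhsovudelets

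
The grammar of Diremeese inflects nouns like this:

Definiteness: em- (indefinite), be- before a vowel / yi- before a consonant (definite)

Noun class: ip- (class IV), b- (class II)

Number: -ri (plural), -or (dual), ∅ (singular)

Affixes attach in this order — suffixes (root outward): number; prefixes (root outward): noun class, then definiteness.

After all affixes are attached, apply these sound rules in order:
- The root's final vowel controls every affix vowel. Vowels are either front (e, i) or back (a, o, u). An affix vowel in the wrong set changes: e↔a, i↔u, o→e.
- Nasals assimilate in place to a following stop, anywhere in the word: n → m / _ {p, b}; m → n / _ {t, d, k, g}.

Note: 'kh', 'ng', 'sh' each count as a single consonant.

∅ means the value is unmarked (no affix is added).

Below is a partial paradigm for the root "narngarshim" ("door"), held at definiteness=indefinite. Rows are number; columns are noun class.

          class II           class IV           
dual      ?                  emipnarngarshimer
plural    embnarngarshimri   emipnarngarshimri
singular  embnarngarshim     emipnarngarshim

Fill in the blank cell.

Attach noun class class II b- → bnarngarshim.
Attach definiteness indefinite em- → embnarngarshim.
Attach number dual -or → embnarngarshimor.
Apply vowel harmony: embnarngarshimor → embnarngarshimer.
Nasal assimilation: no change.

embnarngarshimer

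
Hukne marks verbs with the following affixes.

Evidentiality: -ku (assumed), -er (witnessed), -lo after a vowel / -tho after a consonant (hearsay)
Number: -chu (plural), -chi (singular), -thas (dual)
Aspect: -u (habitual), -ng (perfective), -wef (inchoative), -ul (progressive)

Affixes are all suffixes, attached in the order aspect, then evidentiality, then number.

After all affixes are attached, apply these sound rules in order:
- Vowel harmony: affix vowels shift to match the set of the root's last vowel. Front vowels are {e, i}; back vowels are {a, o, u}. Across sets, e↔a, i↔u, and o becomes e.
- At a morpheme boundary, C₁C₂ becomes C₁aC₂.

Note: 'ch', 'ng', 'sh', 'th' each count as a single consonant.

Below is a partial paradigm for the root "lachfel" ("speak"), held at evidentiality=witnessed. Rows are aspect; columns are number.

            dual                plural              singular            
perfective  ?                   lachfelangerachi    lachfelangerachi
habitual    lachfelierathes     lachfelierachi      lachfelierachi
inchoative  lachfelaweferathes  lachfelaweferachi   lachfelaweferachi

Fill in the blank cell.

Attach aspect perfective -ng → lachfelng.
Attach evidentiality witnessed -er → lachfelnger.
Attach number dual -thas → lachfelngerthas.
Apply vowel harmony: lachfelngerthas → lachfelngerthes.
Apply epenthesis: lachfelngerthes → lachfelangerathes.

lachfelangerathes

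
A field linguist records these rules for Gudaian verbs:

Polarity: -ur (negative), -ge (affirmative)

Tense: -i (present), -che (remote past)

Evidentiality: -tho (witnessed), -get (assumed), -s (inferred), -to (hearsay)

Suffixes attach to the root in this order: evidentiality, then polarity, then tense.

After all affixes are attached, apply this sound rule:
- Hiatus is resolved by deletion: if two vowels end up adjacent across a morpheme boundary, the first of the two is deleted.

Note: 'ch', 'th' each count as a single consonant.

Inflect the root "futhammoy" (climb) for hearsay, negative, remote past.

futhammoyturche

Attach evidentiality hearsay -to → futhammoyto.
Attach polarity negative -ur → futhammoytour.
Attach tense remote past -che → futhammoytourche.
Apply vowel deletion: futhammoytourche → futhammoyturche.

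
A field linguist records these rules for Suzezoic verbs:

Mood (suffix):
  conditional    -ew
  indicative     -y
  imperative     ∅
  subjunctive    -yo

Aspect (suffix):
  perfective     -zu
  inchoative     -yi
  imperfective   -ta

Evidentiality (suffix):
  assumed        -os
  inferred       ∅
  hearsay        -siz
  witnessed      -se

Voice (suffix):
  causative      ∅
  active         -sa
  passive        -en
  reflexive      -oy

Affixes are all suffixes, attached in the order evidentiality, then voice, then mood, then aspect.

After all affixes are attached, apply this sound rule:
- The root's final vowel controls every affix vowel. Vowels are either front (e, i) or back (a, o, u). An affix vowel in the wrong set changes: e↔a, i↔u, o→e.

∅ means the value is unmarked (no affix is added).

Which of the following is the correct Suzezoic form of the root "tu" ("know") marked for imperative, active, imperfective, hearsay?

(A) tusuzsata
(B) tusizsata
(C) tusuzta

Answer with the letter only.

Attach evidentiality hearsay -siz → tusiz.
Attach voice active -sa → tusizsa.
mood = imperative: zero marking, form stays tusizsa.
Attach aspect imperfective -ta → tusizsata.
Apply vowel harmony: tusizsata → tusuzsata.
So the correct form is tusuzsata, option (A).
(C) tusuzta is wrong: it uses causative instead of active for voice.
(B) tusizsata is wrong: it fails to apply the sound rule(s).

A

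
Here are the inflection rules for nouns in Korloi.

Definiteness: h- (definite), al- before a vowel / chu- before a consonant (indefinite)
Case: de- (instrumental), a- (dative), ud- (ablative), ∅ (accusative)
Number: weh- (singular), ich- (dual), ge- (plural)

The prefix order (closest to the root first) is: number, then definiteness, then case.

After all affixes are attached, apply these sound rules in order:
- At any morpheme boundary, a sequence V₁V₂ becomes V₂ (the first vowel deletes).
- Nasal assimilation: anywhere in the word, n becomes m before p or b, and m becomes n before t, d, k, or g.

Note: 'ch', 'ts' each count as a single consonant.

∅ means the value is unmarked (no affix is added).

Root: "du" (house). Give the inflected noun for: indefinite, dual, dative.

alichdu

Attach number dual ich- → ichdu.
Attach definiteness indefinite al- (before vowel 'i') → alichdu.
Attach case dative a- → aalichdu.
Apply vowel deletion: aalichdu → alichdu.
Nasal assimilation: no change.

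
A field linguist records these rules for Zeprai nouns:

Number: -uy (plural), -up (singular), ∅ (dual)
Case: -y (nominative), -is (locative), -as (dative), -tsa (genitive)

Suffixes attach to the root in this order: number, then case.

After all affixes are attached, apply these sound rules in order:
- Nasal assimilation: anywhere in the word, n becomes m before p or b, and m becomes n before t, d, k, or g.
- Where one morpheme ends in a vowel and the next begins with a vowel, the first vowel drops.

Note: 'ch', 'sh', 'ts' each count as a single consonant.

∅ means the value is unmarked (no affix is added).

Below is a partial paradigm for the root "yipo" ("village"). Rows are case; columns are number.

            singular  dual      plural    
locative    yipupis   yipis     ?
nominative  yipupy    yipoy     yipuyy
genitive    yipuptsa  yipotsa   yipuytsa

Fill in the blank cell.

yipuyis

Attach number plural -uy → yipouy.
Attach case locative -is → yipouyis.
Nasal assimilation: no change.
Apply vowel deletion: yipouyis → yipuyis.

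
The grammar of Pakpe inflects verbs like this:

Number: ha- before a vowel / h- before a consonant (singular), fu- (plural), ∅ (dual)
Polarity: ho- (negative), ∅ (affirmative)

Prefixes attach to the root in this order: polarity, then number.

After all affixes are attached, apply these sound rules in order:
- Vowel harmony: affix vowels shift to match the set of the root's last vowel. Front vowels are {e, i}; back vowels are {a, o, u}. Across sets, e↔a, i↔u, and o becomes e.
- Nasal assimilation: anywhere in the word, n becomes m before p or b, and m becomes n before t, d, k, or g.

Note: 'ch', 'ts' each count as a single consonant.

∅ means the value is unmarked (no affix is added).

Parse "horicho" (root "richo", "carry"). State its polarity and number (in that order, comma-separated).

Segment: ho-richo.
polarity: ho- → negative.
number: ∅ → dual.

negative, dual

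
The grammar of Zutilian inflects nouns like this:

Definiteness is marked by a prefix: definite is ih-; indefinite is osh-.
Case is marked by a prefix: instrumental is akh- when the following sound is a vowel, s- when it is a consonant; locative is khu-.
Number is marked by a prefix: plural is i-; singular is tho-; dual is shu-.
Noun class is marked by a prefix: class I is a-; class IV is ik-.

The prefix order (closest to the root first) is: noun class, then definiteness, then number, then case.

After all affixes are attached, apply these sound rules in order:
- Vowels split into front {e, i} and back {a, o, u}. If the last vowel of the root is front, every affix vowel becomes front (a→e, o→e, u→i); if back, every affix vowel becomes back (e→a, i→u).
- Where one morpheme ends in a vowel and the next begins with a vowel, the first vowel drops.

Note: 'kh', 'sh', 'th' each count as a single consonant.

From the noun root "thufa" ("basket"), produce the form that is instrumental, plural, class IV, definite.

akhuhukthufa

Attach noun class class IV ik- → ikthufa.
Attach definiteness definite ih- → ihikthufa.
Attach number plural i- → iihikthufa.
Attach case instrumental akh- (before vowel 'i') → akhiihikthufa.
Apply vowel harmony: akhiihikthufa → akhuuhukthufa.
Apply vowel deletion: akhuuhukthufa → akhuhukthufa.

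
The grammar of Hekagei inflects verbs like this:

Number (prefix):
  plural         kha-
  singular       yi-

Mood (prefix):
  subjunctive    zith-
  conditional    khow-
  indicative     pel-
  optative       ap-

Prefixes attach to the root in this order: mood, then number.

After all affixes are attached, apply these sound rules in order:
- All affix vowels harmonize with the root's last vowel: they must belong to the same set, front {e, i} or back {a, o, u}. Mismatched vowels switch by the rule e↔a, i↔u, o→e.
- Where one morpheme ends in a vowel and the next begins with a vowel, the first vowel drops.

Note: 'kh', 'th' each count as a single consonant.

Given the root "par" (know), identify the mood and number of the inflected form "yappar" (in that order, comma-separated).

Segment: yi-ap-par.
mood: ap- → optative.
number: yi- → singular.

optative, singular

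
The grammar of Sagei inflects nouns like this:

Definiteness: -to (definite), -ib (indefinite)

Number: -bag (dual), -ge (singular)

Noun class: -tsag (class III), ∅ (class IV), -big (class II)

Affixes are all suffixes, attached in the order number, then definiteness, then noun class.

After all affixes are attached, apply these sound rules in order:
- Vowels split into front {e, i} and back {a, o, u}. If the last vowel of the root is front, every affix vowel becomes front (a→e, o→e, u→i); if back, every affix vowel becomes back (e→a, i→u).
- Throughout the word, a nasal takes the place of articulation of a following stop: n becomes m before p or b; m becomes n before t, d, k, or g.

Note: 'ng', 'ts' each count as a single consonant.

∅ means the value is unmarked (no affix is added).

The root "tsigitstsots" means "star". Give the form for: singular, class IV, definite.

Attach number singular -ge → tsigitstsotsge.
Attach definiteness definite -to → tsigitstsotsgeto.
noun class = class IV: zero marking, form stays tsigitstsotsgeto.
Apply vowel harmony: tsigitstsotsgeto → tsigitstsotsgato.
Nasal assimilation: no change.

tsigitstsotsgato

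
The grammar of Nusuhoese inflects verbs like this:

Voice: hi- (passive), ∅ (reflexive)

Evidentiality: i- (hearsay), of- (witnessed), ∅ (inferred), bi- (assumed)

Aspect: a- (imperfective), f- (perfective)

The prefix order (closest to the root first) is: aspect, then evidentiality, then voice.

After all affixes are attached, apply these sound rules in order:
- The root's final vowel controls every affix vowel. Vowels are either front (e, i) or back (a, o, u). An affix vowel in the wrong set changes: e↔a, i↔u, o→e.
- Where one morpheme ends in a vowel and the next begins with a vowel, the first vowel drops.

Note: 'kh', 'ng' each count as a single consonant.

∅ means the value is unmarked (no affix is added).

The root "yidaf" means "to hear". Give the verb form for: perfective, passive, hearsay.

hufyidaf

Attach aspect perfective f- → fyidaf.
Attach evidentiality hearsay i- → ifyidaf.
Attach voice passive hi- → hiifyidaf.
Apply vowel harmony: hiifyidaf → huufyidaf.
Apply vowel deletion: huufyidaf → hufyidaf.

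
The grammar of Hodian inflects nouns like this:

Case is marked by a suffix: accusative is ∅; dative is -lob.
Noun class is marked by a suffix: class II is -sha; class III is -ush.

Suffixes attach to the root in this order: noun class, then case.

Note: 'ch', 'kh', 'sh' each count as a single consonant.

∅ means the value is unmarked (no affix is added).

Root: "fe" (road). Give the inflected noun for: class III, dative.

feushlob

Attach noun class class III -ush → feush.
Attach case dative -lob → feushlob.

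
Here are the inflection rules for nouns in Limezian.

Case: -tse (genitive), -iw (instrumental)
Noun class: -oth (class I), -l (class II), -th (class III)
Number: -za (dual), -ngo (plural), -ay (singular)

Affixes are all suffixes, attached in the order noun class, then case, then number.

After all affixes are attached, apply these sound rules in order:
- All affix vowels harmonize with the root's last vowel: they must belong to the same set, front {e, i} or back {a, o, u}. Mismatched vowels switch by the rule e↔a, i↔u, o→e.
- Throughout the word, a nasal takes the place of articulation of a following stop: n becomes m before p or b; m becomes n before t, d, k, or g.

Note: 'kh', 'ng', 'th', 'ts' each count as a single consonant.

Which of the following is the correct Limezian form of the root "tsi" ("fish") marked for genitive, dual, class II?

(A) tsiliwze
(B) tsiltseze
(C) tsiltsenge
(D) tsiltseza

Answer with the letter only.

Attach noun class class II -l → tsil.
Attach case genitive -tse → tsiltse.
Attach number dual -za → tsiltseza.
Apply vowel harmony: tsiltseza → tsiltseze.
Nasal assimilation: no change.
So the correct form is tsiltseze, option (B).
(A) tsiliwze is wrong: it uses instrumental instead of genitive for case.
(D) tsiltseza is wrong: it fails to apply the sound rule(s).
(C) tsiltsenge is wrong: it uses plural instead of dual for number.

B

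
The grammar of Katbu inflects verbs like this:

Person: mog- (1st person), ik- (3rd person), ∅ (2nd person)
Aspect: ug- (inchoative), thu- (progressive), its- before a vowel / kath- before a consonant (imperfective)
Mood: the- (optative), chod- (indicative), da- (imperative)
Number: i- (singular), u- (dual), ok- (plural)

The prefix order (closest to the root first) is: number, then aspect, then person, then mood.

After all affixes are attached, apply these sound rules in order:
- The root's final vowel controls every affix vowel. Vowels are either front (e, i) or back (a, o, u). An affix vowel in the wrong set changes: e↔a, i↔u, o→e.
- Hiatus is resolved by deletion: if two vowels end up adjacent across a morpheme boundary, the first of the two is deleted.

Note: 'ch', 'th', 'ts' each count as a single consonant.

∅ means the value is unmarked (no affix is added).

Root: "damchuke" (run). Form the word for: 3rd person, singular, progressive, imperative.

dikthidamchuke

Attach number singular i- → idamchuke.
Attach aspect progressive thu- → thuidamchuke.
Attach person 3rd person ik- → ikthuidamchuke.
Attach mood imperative da- → daikthuidamchuke.
Apply vowel harmony: daikthuidamchuke → deikthiidamchuke.
Apply vowel deletion: deikthiidamchuke → dikthidamchuke.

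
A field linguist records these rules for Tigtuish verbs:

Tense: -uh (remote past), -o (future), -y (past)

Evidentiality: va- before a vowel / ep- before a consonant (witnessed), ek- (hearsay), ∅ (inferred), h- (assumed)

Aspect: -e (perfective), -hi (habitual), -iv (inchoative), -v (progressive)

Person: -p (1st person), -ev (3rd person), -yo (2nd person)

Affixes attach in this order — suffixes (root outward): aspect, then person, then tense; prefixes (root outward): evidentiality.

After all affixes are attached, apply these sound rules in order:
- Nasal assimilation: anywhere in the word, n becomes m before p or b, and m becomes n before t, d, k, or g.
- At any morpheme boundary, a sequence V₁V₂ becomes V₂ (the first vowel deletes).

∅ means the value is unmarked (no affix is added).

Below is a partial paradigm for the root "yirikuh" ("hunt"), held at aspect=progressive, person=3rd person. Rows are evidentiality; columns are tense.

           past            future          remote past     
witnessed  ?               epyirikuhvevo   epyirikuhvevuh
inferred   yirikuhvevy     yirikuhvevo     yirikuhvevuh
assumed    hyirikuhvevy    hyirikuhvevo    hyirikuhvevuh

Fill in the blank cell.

Attach evidentiality witnessed ep- (before consonant 'y') → epyirikuh.
Attach aspect progressive -v → epyirikuhv.
Attach person 3rd person -ev → epyirikuhvev.
Attach tense past -y → epyirikuhvevy.
Nasal assimilation: no change.
Vowel deletion: no change.

epyirikuhvevy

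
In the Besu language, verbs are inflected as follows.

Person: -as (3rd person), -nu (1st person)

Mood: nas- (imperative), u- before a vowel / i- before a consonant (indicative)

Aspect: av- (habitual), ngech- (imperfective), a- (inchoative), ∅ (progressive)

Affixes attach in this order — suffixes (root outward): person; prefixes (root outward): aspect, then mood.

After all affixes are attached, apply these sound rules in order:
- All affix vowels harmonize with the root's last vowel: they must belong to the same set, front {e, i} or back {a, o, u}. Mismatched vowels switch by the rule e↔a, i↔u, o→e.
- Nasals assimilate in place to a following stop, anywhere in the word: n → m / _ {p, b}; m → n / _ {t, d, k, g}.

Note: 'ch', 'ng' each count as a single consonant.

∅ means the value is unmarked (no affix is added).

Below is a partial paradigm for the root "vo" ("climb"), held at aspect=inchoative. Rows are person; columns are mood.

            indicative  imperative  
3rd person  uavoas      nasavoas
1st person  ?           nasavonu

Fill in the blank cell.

uavonu

Attach aspect inchoative a- → avo.
Attach mood indicative u- (before vowel 'a') → uavo.
Attach person 1st person -nu → uavonu.
Vowel harmony: no change.
Nasal assimilation: no change.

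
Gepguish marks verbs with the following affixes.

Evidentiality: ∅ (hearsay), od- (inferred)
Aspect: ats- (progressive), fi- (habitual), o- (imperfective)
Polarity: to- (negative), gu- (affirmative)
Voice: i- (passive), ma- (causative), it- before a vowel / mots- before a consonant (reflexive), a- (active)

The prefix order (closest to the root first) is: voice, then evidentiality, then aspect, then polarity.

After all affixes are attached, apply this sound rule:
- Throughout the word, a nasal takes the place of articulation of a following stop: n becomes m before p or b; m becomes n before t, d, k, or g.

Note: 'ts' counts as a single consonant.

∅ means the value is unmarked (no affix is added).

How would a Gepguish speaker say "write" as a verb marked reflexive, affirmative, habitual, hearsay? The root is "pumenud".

gufimotspumenud

Attach voice reflexive mots- (before consonant 'p') → motspumenud.
evidentiality = hearsay: zero marking, form stays motspumenud.
Attach aspect habitual fi- → fimotspumenud.
Attach polarity affirmative gu- → gufimotspumenud.
Nasal assimilation: no change.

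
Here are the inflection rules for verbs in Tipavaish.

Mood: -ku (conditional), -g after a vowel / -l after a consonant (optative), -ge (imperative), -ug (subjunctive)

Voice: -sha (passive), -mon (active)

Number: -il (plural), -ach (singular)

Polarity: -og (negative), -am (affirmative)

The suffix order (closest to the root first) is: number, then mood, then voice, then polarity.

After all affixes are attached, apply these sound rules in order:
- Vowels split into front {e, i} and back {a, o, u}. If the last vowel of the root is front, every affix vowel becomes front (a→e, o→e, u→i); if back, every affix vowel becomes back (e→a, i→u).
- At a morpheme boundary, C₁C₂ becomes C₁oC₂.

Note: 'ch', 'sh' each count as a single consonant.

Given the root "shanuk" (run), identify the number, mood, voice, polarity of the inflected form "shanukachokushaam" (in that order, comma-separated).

singular, conditional, passive, affirmative

Segment: shanuk-ach-ku-sha-am.
number: -ach → singular.
mood: -ku → conditional.
voice: -sha → passive.
polarity: -am → affirmative.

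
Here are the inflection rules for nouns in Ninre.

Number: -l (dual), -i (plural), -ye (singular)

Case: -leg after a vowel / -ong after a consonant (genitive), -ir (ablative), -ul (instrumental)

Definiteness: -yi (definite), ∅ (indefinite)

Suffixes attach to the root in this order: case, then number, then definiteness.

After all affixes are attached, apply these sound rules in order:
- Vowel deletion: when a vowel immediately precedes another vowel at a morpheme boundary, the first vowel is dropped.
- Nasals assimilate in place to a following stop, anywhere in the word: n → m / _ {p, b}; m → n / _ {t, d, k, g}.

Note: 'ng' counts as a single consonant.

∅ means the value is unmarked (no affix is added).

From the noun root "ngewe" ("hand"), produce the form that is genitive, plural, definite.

Attach case genitive -leg (after vowel 'e') → ngeweleg.
Attach number plural -i → ngewelegi.
Attach definiteness definite -yi → ngewelegiyi.
Vowel deletion: no change.
Nasal assimilation: no change.

ngewelegiyi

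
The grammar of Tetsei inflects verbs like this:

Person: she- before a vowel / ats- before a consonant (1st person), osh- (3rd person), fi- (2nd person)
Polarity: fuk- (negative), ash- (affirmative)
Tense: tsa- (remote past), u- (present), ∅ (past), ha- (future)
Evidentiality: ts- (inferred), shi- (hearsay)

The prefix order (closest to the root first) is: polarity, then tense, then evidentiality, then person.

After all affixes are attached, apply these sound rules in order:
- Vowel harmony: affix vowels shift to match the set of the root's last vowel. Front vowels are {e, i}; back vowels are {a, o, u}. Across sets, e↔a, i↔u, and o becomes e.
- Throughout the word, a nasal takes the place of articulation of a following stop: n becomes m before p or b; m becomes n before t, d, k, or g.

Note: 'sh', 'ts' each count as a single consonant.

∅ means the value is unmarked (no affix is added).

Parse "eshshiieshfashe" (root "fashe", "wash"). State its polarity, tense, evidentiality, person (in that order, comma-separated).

affirmative, present, hearsay, 3rd person

Segment: osh-shi-u-ash-fashe.
polarity: ash- → affirmative.
tense: u- → present.
evidentiality: shi- → hearsay.
person: osh- → 3rd person.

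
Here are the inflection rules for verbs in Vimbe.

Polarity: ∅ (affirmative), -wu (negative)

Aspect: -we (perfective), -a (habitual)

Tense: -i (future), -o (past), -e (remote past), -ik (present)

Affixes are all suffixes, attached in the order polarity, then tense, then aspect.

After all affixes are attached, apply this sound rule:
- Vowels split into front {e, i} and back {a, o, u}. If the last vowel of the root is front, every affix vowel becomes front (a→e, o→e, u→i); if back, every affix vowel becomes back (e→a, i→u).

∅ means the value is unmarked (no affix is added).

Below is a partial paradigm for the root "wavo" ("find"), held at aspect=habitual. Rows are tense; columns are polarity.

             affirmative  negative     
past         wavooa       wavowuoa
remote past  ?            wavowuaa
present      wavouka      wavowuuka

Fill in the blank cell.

wavoaa

polarity = affirmative: zero marking, form stays wavo.
Attach tense remote past -e → wavoe.
Attach aspect habitual -a → wavoea.
Apply vowel harmony: wavoea → wavoaa.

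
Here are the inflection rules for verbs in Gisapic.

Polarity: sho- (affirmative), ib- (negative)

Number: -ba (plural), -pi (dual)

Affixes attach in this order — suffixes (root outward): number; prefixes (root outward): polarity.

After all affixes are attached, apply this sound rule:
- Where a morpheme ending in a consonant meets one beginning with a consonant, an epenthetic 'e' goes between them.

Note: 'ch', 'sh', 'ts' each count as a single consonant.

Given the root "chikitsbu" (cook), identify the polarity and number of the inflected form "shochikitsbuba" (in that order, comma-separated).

affirmative, plural

Segment: sho-chikitsbu-ba.
polarity: sho- → affirmative.
number: -ba → plural.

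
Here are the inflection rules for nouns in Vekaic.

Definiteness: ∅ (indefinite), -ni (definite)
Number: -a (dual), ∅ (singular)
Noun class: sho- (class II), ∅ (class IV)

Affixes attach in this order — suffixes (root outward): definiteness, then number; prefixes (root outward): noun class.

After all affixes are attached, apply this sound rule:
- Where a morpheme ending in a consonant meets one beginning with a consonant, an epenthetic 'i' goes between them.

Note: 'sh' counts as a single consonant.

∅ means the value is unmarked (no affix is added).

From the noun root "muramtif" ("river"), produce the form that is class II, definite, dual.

Attach definiteness definite -ni → muramtifni.
Attach noun class class II sho- → shomuramtifni.
Attach number dual -a → shomuramtifnia.
Apply epenthesis: shomuramtifnia → shomuramtifinia.

shomuramtifinia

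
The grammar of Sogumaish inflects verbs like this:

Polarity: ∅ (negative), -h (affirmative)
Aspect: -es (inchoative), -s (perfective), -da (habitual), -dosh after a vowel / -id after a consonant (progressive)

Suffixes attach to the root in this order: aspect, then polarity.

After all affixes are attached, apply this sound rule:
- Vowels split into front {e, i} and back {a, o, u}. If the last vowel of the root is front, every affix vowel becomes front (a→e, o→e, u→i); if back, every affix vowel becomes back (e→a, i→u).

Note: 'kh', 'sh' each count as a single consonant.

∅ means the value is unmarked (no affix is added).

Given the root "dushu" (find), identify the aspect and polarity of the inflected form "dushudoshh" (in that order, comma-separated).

progressive, affirmative

Segment: dushu-dosh-h.
aspect: -dosh/id → progressive.
polarity: -h → affirmative.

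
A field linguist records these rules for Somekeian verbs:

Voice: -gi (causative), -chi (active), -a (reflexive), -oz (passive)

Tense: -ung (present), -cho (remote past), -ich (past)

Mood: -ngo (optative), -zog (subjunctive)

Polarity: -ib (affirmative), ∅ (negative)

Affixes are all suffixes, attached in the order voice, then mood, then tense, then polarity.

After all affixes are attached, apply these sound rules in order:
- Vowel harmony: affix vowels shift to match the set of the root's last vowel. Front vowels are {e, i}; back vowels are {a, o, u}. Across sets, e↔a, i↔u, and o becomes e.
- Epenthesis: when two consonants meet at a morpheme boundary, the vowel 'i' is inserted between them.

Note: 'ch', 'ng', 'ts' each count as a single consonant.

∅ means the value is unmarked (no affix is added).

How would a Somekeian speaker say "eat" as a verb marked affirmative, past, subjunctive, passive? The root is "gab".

Attach voice passive -oz → gaboz.
Attach mood subjunctive -zog → gabozzog.
Attach tense past -ich → gabozzogich.
Attach polarity affirmative -ib → gabozzogichib.
Apply vowel harmony: gabozzogichib → gabozzoguchub.
Apply epenthesis: gabozzoguchub → gabozizoguchub.

gabozizoguchub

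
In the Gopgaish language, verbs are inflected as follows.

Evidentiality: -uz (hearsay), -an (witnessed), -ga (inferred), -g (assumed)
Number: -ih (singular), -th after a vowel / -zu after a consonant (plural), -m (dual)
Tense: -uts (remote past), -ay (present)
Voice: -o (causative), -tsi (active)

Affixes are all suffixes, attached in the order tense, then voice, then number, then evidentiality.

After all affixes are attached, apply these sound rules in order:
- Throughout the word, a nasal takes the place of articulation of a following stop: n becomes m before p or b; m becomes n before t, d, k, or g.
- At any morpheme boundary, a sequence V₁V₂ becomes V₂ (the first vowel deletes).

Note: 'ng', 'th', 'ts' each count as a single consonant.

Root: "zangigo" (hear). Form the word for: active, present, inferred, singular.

Attach tense present -ay → zangigoay.
Attach voice active -tsi → zangigoaytsi.
Attach number singular -ih → zangigoaytsiih.
Attach evidentiality inferred -ga → zangigoaytsiihga.
Nasal assimilation: no change.
Apply vowel deletion: zangigoaytsiihga → zangigaytsihga.

zangigaytsihga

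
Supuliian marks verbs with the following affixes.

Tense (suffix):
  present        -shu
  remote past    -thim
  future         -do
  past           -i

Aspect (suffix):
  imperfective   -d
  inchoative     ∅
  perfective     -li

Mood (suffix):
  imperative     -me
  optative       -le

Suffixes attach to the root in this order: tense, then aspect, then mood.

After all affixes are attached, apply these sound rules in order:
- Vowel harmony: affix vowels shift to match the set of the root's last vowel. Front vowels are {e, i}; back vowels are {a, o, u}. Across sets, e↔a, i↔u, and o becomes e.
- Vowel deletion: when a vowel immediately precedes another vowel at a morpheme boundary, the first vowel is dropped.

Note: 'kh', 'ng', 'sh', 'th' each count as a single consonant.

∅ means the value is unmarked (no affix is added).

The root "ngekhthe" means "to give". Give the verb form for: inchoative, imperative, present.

ngekhtheshime

Attach tense present -shu → ngekhtheshu.
aspect = inchoative: zero marking, form stays ngekhtheshu.
Attach mood imperative -me → ngekhtheshume.
Apply vowel harmony: ngekhtheshume → ngekhtheshime.
Vowel deletion: no change.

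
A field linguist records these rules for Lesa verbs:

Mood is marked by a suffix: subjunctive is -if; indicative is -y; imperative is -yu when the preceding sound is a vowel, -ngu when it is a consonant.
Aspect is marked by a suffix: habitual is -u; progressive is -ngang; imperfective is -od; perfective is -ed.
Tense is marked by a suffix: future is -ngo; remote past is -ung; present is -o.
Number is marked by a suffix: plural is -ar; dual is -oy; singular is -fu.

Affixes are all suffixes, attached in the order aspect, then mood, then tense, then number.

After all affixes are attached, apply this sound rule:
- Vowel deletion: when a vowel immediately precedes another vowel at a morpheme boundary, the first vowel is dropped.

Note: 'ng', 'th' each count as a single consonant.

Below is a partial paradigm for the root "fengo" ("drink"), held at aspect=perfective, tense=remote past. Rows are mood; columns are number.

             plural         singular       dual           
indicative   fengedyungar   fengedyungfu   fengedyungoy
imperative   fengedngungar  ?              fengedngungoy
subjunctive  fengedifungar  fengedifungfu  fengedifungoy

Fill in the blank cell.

Attach aspect perfective -ed → fengoed.
Attach mood imperative -ngu (after consonant 'd') → fengoedngu.
Attach tense remote past -ung → fengoednguung.
Attach number singular -fu → fengoednguungfu.
Apply vowel deletion: fengoednguungfu → fengedngungfu.

fengedngungfu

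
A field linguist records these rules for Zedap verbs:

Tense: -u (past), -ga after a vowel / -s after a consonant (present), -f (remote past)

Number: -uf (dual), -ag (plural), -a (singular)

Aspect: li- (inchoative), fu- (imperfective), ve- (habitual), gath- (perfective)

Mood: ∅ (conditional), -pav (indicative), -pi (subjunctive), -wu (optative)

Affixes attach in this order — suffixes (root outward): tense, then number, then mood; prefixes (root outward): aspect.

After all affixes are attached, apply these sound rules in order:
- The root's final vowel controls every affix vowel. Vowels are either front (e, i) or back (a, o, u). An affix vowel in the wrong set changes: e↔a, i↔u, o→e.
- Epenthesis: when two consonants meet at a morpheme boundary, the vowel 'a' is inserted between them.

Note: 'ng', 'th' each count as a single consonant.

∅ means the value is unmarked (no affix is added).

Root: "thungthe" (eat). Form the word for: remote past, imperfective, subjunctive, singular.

fithungthefepi

Attach tense remote past -f → thungthef.
Attach number singular -a → thungthefa.
Attach mood subjunctive -pi → thungthefapi.
Attach aspect imperfective fu- → futhungthefapi.
Apply vowel harmony: futhungthefapi → fithungthefepi.
Epenthesis: no change.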